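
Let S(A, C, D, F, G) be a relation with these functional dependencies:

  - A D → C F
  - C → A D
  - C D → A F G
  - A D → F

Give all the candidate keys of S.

{C}⁺: C→AD adds A, D; CD→AFG adds F, G → {A, C, D, F, G}.
{A, D}⁺: AD→CF adds C, F; CD→AFG adds G → {A, C, D, F, G}. Minimal: {D}⁺ = {D}; {A}⁺ = {A} — none reach the full schema.

{C}, {A, D}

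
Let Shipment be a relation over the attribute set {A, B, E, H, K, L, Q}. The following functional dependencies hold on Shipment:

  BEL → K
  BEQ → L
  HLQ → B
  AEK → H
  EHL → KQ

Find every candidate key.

{A, B, E, L}; {A, B, E, Q}; {A, E, H, L}; {A, E, K, L}

{A, B, E, L}⁺: BEL→K adds K; AEK→H adds H; EHL→KQ adds Q → {A, B, E, H, K, L, Q}.
{A, B, E, Q}⁺: BEQ→L adds L; BEL→K adds K; AEK→H adds H → {A, B, E, H, K, L, Q}.
{A, E, H, L}⁺: EHL→KQ adds K, Q; HLQ→B adds B → {A, B, E, H, K, L, Q}.
{A, E, K, L}⁺: AEK→H adds H; EHL→KQ adds Q; HLQ→B adds B → {A, B, E, H, K, L, Q}.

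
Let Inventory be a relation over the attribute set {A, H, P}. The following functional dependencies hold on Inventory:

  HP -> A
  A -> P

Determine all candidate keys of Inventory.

(A, H); (H, P)

Attribute H never appears on the right-hand side of any dependency, so H must belong to every candidate key.
{H}⁺ = {H}, which is not all of the schema, so we must add further attributes.
{A, H}⁺: A→P adds P → {A, H, P}. Minimal: {H}⁺ = {H}; {A}⁺ = {A, P} — none reach the full schema.
{H, P}⁺: HP→A adds A → {A, H, P}. Minimal: {P}⁺ = {P}; {H}⁺ = {H} — none reach the full schema.
Any other superkey contains one of these as a subset, so there are no further candidate keys.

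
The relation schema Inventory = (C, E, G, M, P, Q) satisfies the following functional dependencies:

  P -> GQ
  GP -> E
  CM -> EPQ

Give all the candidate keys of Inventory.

(C, M)

Attributes C, M never appear on any right-hand side, so every candidate key must contain {C, M}.
{C, M}⁺ = {C, E, G, M, P, Q}, which is all of the schema, so {C, M} is the only candidate key.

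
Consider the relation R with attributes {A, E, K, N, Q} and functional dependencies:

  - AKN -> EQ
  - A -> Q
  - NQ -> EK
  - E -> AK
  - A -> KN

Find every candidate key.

{A}⁺: A→Q adds Q; A→KN adds K, N; AKN→EQ adds E → {A, E, K, N, Q}.
{E}⁺: E→AK adds A, K; A→KN adds N; AKN→EQ adds Q → {A, E, K, N, Q}.
{N, Q}⁺: NQ→EK adds E, K; E→AK adds A → {A, E, K, N, Q}. Minimal: {Q}⁺ = {Q}; {N}⁺ = {N} — none reach the full schema.
Any other superkey contains one of these as a subset, so there are no further candidate keys.

(A), (E), (N, Q)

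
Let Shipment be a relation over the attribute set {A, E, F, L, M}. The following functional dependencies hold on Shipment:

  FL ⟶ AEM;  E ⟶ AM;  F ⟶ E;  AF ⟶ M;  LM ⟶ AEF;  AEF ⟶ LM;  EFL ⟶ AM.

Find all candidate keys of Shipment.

{F}; {E, L}; {L, M}

{F}⁺: F→E adds E; E→AM adds A, M; AEF→LM adds L → {A, E, F, L, M}.
{E, L}⁺: E→AM adds A, M; LM→AEF adds F → {A, E, F, L, M}.
{L, M}⁺: LM→AEF adds A, E, F → {A, E, F, L, M}.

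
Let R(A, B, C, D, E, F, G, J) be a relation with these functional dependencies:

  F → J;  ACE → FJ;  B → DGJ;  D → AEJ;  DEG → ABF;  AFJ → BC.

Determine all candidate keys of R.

(B), (A, F), (C, D), (D, F), (D, G), (A, C, E)

{B}⁺: B→DGJ adds D, G, J; D→AEJ adds A, E; DEG→ABF adds F; AFJ→BC adds C → {A, B, C, D, E, F, G, J}.
{A, F}⁺: F→J adds J; AFJ→BC adds B, C; B→DGJ adds D, G; D→AEJ adds E → {A, B, C, D, E, F, G, J}. Minimal: {F}⁺ = {F, J}; {A}⁺ = {A} — none reach the full schema.
{C, D}⁺: D→AEJ adds A, E, J; ACE→FJ adds F; AFJ→BC adds B; B→DGJ adds G → {A, B, C, D, E, F, G, J}. Minimal: {D}⁺ = {A, D, E, J}; {C}⁺ = {C} — none reach the full schema.
{D, F}⁺: F→J adds J; D→AEJ adds A, E; AFJ→BC adds B, C; B→DGJ adds G → {A, B, C, D, E, F, G, J}. Minimal: {F}⁺ = {F, J}; {D}⁺ = {A, D, E, J} — none reach the full schema.
{D, G}⁺: D→AEJ adds A, E, J; DEG→ABF adds B, F; AFJ→BC adds C → {A, B, C, D, E, F, G, J}. Minimal: {G}⁺ = {G}; {D}⁺ = {A, D, E, J} — none reach the full schema.
{A, C, E}⁺: ACE→FJ adds F, J; AFJ→BC adds B; B→DGJ adds D, G → {A, B, C, D, E, F, G, J}. Minimal: {C, E}⁺ = {C, E}; {A, E}⁺ = {A, E}; {A, C}⁺ = {A, C} — none reach the full schema.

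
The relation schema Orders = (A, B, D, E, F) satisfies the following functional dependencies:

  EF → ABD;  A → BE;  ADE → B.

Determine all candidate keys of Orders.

(A, F), (E, F)

Attribute F never appears on the right-hand side of any dependency, so F must belong to every candidate key.
{F}⁺ = {F}, which is not all of the schema, so we must add further attributes.
{A, F}⁺: A→BE adds B, E; EF→ABD adds D → {A, B, D, E, F}. Minimal: {F}⁺ = {F}; {A}⁺ = {A, B, E} — none reach the full schema.
{E, F}⁺: EF→ABD adds A, B, D → {A, B, D, E, F}. Minimal: {F}⁺ = {F}; {E}⁺ = {E} — none reach the full schema.
Any other superkey contains one of these as a subset, so there are no further candidate keys.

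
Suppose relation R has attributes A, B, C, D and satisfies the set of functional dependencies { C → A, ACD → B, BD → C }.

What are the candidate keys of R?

{B, D}, {C, D}

Attribute D never appears on the right-hand side of any dependency, so D must belong to every candidate key.
{D}⁺ = {D}, which is not all of the schema, so we must add further attributes.
{B, D}⁺: BD→C adds C; C→A adds A → {A, B, C, D}. Minimal: {D}⁺ = {D}; {B}⁺ = {B} — none reach the full schema.
{C, D}⁺: C→A adds A; ACD→B adds B → {A, B, C, D}. Minimal: {D}⁺ = {D}; {C}⁺ = {A, C} — none reach the full schema.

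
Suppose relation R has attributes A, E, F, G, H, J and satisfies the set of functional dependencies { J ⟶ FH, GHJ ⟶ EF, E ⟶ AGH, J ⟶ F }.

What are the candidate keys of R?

EJ, GJ

{E, J}⁺: J→FH adds F, H; E→AGH adds A, G → {A, E, F, G, H, J}. Minimal: {J}⁺ = {F, H, J}; {E}⁺ = {A, E, G, H} — none reach the full schema.
{G, J}⁺: J→FH adds F, H; GHJ→EF adds E; E→AGH adds A → {A, E, F, G, H, J}. Minimal: {J}⁺ = {F, H, J}; {G}⁺ = {G} — none reach the full schema.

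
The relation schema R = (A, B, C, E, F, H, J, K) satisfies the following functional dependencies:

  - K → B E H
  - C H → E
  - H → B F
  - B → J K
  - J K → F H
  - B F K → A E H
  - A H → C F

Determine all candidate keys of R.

{B}⁺: B→JK adds J, K; JK→FH adds F, H; BFK→AEH adds A, E; AH→CF adds C → {A, B, C, E, F, H, J, K}.
{H}⁺: H→BF adds B, F; B→JK adds J, K; BFK→AEH adds A, E; AH→CF adds C → {A, B, C, E, F, H, J, K}.
{K}⁺: K→BEH adds B, E, H; H→BF adds F; B→JK adds J; BFK→AEH adds A; AH→CF adds C → {A, B, C, E, F, H, J, K}.
Any other superkey contains one of these as a subset, so there are no further candidate keys.

{B}, {H}, {K}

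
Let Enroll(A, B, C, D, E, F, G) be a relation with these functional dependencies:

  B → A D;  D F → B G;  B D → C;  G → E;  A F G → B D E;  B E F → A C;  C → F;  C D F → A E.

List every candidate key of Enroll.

{B}⁺: B→AD adds A, D; BD→C adds C; C→F adds F; CDF→AE adds E; DF→BG adds G → {A, B, C, D, E, F, G}.
{C, D}⁺: C→F adds F; CDF→AE adds A, E; DF→BG adds B, G → {A, B, C, D, E, F, G}. Minimal: {D}⁺ = {D}; {C}⁺ = {C, F} — none reach the full schema.
{D, F}⁺: DF→BG adds B, G; BD→C adds C; G→E adds E; BEF→AC adds A → {A, B, C, D, E, F, G}. Minimal: {F}⁺ = {F}; {D}⁺ = {D} — none reach the full schema.
{A, C, G}⁺: G→E adds E; C→F adds F; AFG→BDE adds B, D → {A, B, C, D, E, F, G}. Minimal: {C, G}⁺ = {C, E, F, G}; {A, G}⁺ = {A, E, G}; {A, C}⁺ = {A, C, F} — none reach the full schema.
{A, F, G}⁺: G→E adds E; AFG→BDE adds B, D; BEF→AC adds C → {A, B, C, D, E, F, G}. Minimal: {F, G}⁺ = {E, F, G}; {A, G}⁺ = {A, E, G}; {A, F}⁺ = {A, F} — none reach the full schema.
Any other superkey contains one of these as a subset, so there are no further candidate keys.

{B}; {C, D}; {D, F}; {A, C, G}; {A, F, G}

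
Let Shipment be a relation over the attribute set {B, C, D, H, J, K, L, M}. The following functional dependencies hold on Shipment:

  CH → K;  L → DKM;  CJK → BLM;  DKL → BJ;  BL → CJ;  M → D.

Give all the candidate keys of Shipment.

Attribute H never appears on the right-hand side of any dependency, so H must belong to every candidate key.
{H}⁺ = {H}, which is not all of the schema, so we must add further attributes.
{H, L}⁺: L→DKM adds D, K, M; DKL→BJ adds B, J; BL→CJ adds C → {B, C, D, H, J, K, L, M}. Minimal: {L}⁺ = {B, C, D, J, K, L, M}; {H}⁺ = {H} — none reach the full schema.
{C, H, J}⁺: CH→K adds K; CJK→BLM adds B, L, M; M→D adds D → {B, C, D, H, J, K, L, M}. Minimal: {H, J}⁺ = {H, J}; {C, J}⁺ = {C, J}; {C, H}⁺ = {C, H, K} — none reach the full schema.
Any other superkey contains one of these as a subset, so there are no further candidate keys.

{H, L}, {C, H, J}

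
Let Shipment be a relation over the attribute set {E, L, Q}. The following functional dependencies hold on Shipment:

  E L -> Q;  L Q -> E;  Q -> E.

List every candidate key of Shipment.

Attribute L never appears on the right-hand side of any dependency, so L must belong to every candidate key.
{L}⁺ = {L}, which is not all of the schema, so we must add further attributes.
{E, L}⁺: EL→Q adds Q → {E, L, Q}.
{L, Q}⁺: LQ→E adds E → {E, L, Q}.

{E, L}, {L, Q}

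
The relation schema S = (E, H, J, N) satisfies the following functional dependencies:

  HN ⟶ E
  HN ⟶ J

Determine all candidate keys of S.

{H, N}

Attributes H, N never appear on any right-hand side, so every candidate key must contain {H, N}.
{H, N}⁺ = {E, H, J, N}, which is all of the schema, so {H, N} is the only candidate key.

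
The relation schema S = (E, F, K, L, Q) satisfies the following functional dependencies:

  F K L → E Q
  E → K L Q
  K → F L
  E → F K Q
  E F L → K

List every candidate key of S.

{E}⁺: E→KLQ adds K, L, Q; K→FL adds F → {E, F, K, L, Q}.
{K}⁺: K→FL adds F, L; FKL→EQ adds E, Q → {E, F, K, L, Q}.

E, K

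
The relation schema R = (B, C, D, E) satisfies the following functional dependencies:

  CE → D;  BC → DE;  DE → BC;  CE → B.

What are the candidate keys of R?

{B, C}⁺: BC→DE adds D, E → {B, C, D, E}.
{C, E}⁺: CE→D adds D; DE→BC adds B → {B, C, D, E}.
{D, E}⁺: DE→BC adds B, C → {B, C, D, E}.
Any other superkey contains one of these as a subset, so there are no further candidate keys.

BC, CE, DE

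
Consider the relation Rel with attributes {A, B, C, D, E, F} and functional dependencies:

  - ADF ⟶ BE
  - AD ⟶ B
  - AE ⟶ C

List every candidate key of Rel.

{A, D, F}

{A, D, F}⁺: ADF→BE adds B, E; AE→C adds C → {A, B, C, D, E, F}. Minimal: {D, F}⁺ = {D, F}; {A, F}⁺ = {A, F}; {A, D}⁺ = {A, B, D} — none reach the full schema.
No other minimal superkey exists.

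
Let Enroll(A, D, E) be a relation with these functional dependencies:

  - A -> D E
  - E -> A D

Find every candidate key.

{A}⁺: A→DE adds D, E → {A, D, E}.
{E}⁺: E→AD adds A, D → {A, D, E}.
Any other superkey contains one of these as a subset, so there are no further candidate keys.

{A}, {E}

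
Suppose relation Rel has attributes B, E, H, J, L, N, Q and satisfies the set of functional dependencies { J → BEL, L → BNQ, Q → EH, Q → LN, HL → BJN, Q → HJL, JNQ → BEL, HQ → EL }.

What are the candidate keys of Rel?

{J}, {L}, {Q}

{J}⁺: J→BEL adds B, E, L; L→BNQ adds N, Q; Q→EH adds H → {B, E, H, J, L, N, Q}.
{L}⁺: L→BNQ adds B, N, Q; Q→EH adds E, H; HL→BJN adds J → {B, E, H, J, L, N, Q}.
{Q}⁺: Q→EH adds E, H; Q→LN adds L, N; HL→BJN adds B, J → {B, E, H, J, L, N, Q}.
Any other superkey contains one of these as a subset, so there are no further candidate keys.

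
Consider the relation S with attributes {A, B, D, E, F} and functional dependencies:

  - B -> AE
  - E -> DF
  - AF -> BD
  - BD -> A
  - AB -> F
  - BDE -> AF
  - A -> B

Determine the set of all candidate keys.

A, B

{A}⁺: A→B adds B; B→AE adds E; E→DF adds D, F → {A, B, D, E, F}.
{B}⁺: B→AE adds A, E; E→DF adds D, F → {A, B, D, E, F}.
Any other superkey contains one of these as a subset, so there are no further candidate keys.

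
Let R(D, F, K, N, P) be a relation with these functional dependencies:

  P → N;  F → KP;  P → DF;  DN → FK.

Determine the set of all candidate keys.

{F}⁺: F→KP adds K, P; P→DF adds D; P→N adds N → {D, F, K, N, P}.
{P}⁺: P→N adds N; P→DF adds D, F; DN→FK adds K → {D, F, K, N, P}.
{D, N}⁺: DN→FK adds F, K; F→KP adds P → {D, F, K, N, P}.
Any other superkey contains one of these as a subset, so there are no further candidate keys.

{F}; {P}; {D, N}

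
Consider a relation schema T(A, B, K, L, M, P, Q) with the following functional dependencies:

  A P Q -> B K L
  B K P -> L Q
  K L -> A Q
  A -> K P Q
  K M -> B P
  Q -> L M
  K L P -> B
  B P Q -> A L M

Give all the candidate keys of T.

(A), (K, L), (K, M), (K, Q), (B, K, P), (B, P, Q)

{A}⁺: A→KPQ adds K, P, Q; Q→LM adds L, M; KLP→B adds B → {A, B, K, L, M, P, Q}.
{K, L}⁺: KL→AQ adds A, Q; A→KPQ adds P; Q→LM adds M; KLP→B adds B → {A, B, K, L, M, P, Q}. Minimal: {L}⁺ = {L}; {K}⁺ = {K} — none reach the full schema.
{K, M}⁺: KM→BP adds B, P; BKP→LQ adds L, Q; KL→AQ adds A → {A, B, K, L, M, P, Q}. Minimal: {M}⁺ = {M}; {K}⁺ = {K} — none reach the full schema.
{K, Q}⁺: Q→LM adds L, M; KL→AQ adds A; A→KPQ adds P; KM→BP adds B → {A, B, K, L, M, P, Q}. Minimal: {Q}⁺ = {L, M, Q}; {K}⁺ = {K} — none reach the full schema.
{B, K, P}⁺: BKP→LQ adds L, Q; KL→AQ adds A; Q→LM adds M → {A, B, K, L, M, P, Q}. Minimal: {K, P}⁺ = {K, P}; {B, P}⁺ = {B, P}; {B, K}⁺ = {B, K} — none reach the full schema.
{B, P, Q}⁺: Q→LM adds L, M; BPQ→ALM adds A; APQ→BKL adds K → {A, B, K, L, M, P, Q}. Minimal: {P, Q}⁺ = {L, M, P, Q}; {B, Q}⁺ = {B, L, M, Q}; {B, P}⁺ = {B, P} — none reach the full schema.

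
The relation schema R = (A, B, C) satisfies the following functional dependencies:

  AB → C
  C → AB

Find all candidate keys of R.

C, AB

{C}⁺: C→AB adds A, B → {A, B, C}.
{A, B}⁺: AB→C adds C → {A, B, C}.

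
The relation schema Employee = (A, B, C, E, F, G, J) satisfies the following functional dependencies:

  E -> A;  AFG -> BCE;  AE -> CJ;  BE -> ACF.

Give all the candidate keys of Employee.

Attribute G never appears on the right-hand side of any dependency, so G must belong to every candidate key.
{G}⁺ = {G}, which is not all of the schema, so we must add further attributes.
{A, F, G}⁺: AFG→BCE adds B, C, E; AE→CJ adds J → {A, B, C, E, F, G, J}. Minimal: {F, G}⁺ = {F, G}; {A, G}⁺ = {A, G}; {A, F}⁺ = {A, F} — none reach the full schema.
{B, E, G}⁺: E→A adds A; AE→CJ adds C, J; BE→ACF adds F → {A, B, C, E, F, G, J}. Minimal: {E, G}⁺ = {A, C, E, G, J}; {B, G}⁺ = {B, G}; {B, E}⁺ = {A, B, C, E, F, J} — none reach the full schema.
{E, F, G}⁺: E→A adds A; AFG→BCE adds B, C; AE→CJ adds J → {A, B, C, E, F, G, J}. Minimal: {F, G}⁺ = {F, G}; {E, G}⁺ = {A, C, E, G, J}; {E, F}⁺ = {A, C, E, F, J} — none reach the full schema.
Any other superkey contains one of these as a subset, so there are no further candidate keys.

(A, F, G), (B, E, G), (E, F, G)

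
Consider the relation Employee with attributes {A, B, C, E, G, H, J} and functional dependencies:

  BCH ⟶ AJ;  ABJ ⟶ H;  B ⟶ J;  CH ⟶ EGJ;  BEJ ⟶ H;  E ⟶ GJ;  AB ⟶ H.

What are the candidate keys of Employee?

(A, B, C); (B, C, E); (B, C, H)

{A, B, C}⁺: B→J adds J; AB→H adds H; CH→EGJ adds E, G → {A, B, C, E, G, H, J}.
{B, C, E}⁺: B→J adds J; BEJ→H adds H; E→GJ adds G; BCH→AJ adds A → {A, B, C, E, G, H, J}.
{B, C, H}⁺: BCH→AJ adds A, J; CH→EGJ adds E, G → {A, B, C, E, G, H, J}.
Any other superkey contains one of these as a subset, so there are no further candidate keys.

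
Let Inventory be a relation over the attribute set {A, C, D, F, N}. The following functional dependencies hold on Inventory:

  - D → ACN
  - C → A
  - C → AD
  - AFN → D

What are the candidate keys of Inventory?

{C, F}; {D, F}; {A, F, N}

Attribute F never appears on the right-hand side of any dependency, so F must belong to every candidate key.
{F}⁺ = {F}, which is not all of the schema, so we must add further attributes.
{C, F}⁺: C→A adds A; C→AD adds D; D→ACN adds N → {A, C, D, F, N}. Minimal: {F}⁺ = {F}; {C}⁺ = {A, C, D, N} — none reach the full schema.
{D, F}⁺: D→ACN adds A, C, N → {A, C, D, F, N}. Minimal: {F}⁺ = {F}; {D}⁺ = {A, C, D, N} — none reach the full schema.
{A, F, N}⁺: AFN→D adds D; D→ACN adds C → {A, C, D, F, N}. Minimal: {F, N}⁺ = {F, N}; {A, N}⁺ = {A, N}; {A, F}⁺ = {A, F} — none reach the full schema.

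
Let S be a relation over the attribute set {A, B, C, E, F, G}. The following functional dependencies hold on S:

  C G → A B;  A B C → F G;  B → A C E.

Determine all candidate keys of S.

{B}; {C, G}

{B}⁺: B→ACE adds A, C, E; ABC→FG adds F, G → {A, B, C, E, F, G}.
{C, G}⁺: CG→AB adds A, B; ABC→FG adds F; B→ACE adds E → {A, B, C, E, F, G}. Minimal: {G}⁺ = {G}; {C}⁺ = {C} — none reach the full schema.
Any other superkey contains one of these as a subset, so there are no further candidate keys.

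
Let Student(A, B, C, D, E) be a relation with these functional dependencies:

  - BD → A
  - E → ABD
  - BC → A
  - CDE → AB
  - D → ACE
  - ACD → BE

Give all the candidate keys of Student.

{D}⁺: D→ACE adds A, C, E; ACD→BE adds B → {A, B, C, D, E}.
{E}⁺: E→ABD adds A, B, D; D→ACE adds C → {A, B, C, D, E}.
Any other superkey contains one of these as a subset, so there are no further candidate keys.

{D}; {E}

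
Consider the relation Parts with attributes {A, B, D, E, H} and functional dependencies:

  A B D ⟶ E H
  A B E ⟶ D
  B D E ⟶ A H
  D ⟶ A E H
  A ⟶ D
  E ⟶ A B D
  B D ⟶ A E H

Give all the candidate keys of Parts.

{A}, {D}, {E}

{A}⁺: A→D adds D; D→AEH adds E, H; E→ABD adds B → {A, B, D, E, H}.
{D}⁺: D→AEH adds A, E, H; E→ABD adds B → {A, B, D, E, H}.
{E}⁺: E→ABD adds A, B, D; BD→AEH adds H → {A, B, D, E, H}.
Any other superkey contains one of these as a subset, so there are no further candidate keys.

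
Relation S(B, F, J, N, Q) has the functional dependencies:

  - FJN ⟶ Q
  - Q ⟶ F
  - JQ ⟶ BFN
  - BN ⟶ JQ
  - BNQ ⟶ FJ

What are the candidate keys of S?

{B, N}, {J, Q}, {F, J, N}

{B, N}⁺: BN→JQ adds J, Q; BNQ→FJ adds F → {B, F, J, N, Q}. Minimal: {N}⁺ = {N}; {B}⁺ = {B} — none reach the full schema.
{J, Q}⁺: Q→F adds F; JQ→BFN adds B, N → {B, F, J, N, Q}. Minimal: {Q}⁺ = {F, Q}; {J}⁺ = {J} — none reach the full schema.
{F, J, N}⁺: FJN→Q adds Q; JQ→BFN adds B → {B, F, J, N, Q}. Minimal: {J, N}⁺ = {J, N}; {F, N}⁺ = {F, N}; {F, J}⁺ = {F, J} — none reach the full schema.
Any other superkey contains one of these as a subset, so there are no further candidate keys.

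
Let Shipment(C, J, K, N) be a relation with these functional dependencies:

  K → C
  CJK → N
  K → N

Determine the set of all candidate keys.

{J, K}

Attributes J, K never appear on any right-hand side, so every candidate key must contain {J, K}.
{J, K}⁺ = {C, J, K, N}, which is all of the schema, so {J, K} is the only candidate key.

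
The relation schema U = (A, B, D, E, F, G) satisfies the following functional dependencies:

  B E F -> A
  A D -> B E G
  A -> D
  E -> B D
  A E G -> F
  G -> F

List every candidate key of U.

{A}⁺: A→D adds D; AD→BEG adds B, E, G; AEG→F adds F → {A, B, D, E, F, G}.
{E, F}⁺: E→BD adds B, D; BEF→A adds A; AD→BEG adds G → {A, B, D, E, F, G}. Minimal: {F}⁺ = {F}; {E}⁺ = {B, D, E} — none reach the full schema.
{E, G}⁺: E→BD adds B, D; G→F adds F; BEF→A adds A → {A, B, D, E, F, G}. Minimal: {G}⁺ = {F, G}; {E}⁺ = {B, D, E} — none reach the full schema.
Any other superkey contains one of these as a subset, so there are no further candidate keys.

A, EF, EG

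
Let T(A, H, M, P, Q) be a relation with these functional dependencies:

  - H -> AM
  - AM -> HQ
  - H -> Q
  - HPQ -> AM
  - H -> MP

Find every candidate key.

H, AM

{H}⁺: H→AM adds A, M; AM→HQ adds Q; H→MP adds P → {A, H, M, P, Q}.
{A, M}⁺: AM→HQ adds H, Q; H→MP adds P → {A, H, M, P, Q}. Minimal: {M}⁺ = {M}; {A}⁺ = {A} — none reach the full schema.
Any other superkey contains one of these as a subset, so there are no further candidate keys.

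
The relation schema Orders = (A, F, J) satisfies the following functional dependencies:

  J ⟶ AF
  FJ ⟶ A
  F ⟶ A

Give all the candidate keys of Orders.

{J}⁺: J→AF adds A, F → {A, F, J}.
No other minimal superkey exists.

{J}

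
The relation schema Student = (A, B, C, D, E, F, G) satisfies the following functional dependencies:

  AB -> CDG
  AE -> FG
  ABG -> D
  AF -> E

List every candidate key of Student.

Attributes A, B never appear on any right-hand side, so every candidate key must contain {A, B}.
{A, B}⁺ = {A, B, C, D, G}, which is not all of the schema, so we must add further attributes.
{A, B, E}⁺: AB→CDG adds C, D, G; AE→FG adds F → {A, B, C, D, E, F, G}. Minimal: {B, E}⁺ = {B, E}; {A, E}⁺ = {A, E, F, G}; {A, B}⁺ = {A, B, C, D, G} — none reach the full schema.
{A, B, F}⁺: AB→CDG adds C, D, G; AF→E adds E → {A, B, C, D, E, F, G}. Minimal: {B, F}⁺ = {B, F}; {A, F}⁺ = {A, E, F, G}; {A, B}⁺ = {A, B, C, D, G} — none reach the full schema.

{A, B, E}, {A, B, F}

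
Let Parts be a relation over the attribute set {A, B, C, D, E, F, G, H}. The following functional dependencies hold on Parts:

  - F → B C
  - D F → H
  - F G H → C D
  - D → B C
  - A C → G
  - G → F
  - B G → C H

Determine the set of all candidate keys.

{A, C, E}, {A, D, E}, {A, E, F}, {A, E, G}

Attributes A, E never appear on any right-hand side, so every candidate key must contain {A, E}.
{A, E}⁺ = {A, E}, which is not all of the schema, so we must add further attributes.
{A, C, E}⁺: AC→G adds G; G→F adds F; F→BC adds B; BG→CH adds H; FGH→CD adds D → {A, B, C, D, E, F, G, H}. Minimal: {C, E}⁺ = {C, E}; {A, E}⁺ = {A, E}; {A, C}⁺ = {A, B, C, D, F, G, H} — none reach the full schema.
{A, D, E}⁺: D→BC adds B, C; AC→G adds G; G→F adds F; BG→CH adds H → {A, B, C, D, E, F, G, H}. Minimal: {D, E}⁺ = {B, C, D, E}; {A, E}⁺ = {A, E}; {A, D}⁺ = {A, B, C, D, F, G, H} — none reach the full schema.
{A, E, F}⁺: F→BC adds B, C; AC→G adds G; BG→CH adds H; FGH→CD adds D → {A, B, C, D, E, F, G, H}. Minimal: {E, F}⁺ = {B, C, E, F}; {A, F}⁺ = {A, B, C, D, F, G, H}; {A, E}⁺ = {A, E} — none reach the full schema.
{A, E, G}⁺: G→F adds F; F→BC adds B, C; BG→CH adds H; FGH→CD adds D → {A, B, C, D, E, F, G, H}. Minimal: {E, G}⁺ = {B, C, D, E, F, G, H}; {A, G}⁺ = {A, B, C, D, F, G, H}; {A, E}⁺ = {A, E} — none reach the full schema.
Any other superkey contains one of these as a subset, so there are no further candidate keys.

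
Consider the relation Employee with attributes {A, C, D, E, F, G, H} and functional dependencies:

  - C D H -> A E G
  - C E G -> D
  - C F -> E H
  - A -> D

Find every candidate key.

ACF, CDF, CFG

Attributes C, F never appear on any right-hand side, so every candidate key must contain {C, F}.
{C, F}⁺ = {C, E, F, H}, which is not all of the schema, so we must add further attributes.
{A, C, F}⁺: CF→EH adds E, H; A→D adds D; CDH→AEG adds G → {A, C, D, E, F, G, H}. Minimal: {C, F}⁺ = {C, E, F, H}; {A, F}⁺ = {A, D, F}; {A, C}⁺ = {A, C, D} — none reach the full schema.
{C, D, F}⁺: CF→EH adds E, H; CDH→AEG adds A, G → {A, C, D, E, F, G, H}. Minimal: {D, F}⁺ = {D, F}; {C, F}⁺ = {C, E, F, H}; {C, D}⁺ = {C, D} — none reach the full schema.
{C, F, G}⁺: CF→EH adds E, H; CEG→D adds D; CDH→AEG adds A → {A, C, D, E, F, G, H}. Minimal: {F, G}⁺ = {F, G}; {C, G}⁺ = {C, G}; {C, F}⁺ = {C, E, F, H} — none reach the full schema.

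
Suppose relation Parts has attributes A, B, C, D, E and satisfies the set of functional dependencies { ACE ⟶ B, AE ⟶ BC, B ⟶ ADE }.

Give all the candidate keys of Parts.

{B}⁺: B→ADE adds A, D, E; AE→BC adds C → {A, B, C, D, E}.
{A, E}⁺: AE→BC adds B, C; B→ADE adds D → {A, B, C, D, E}. Minimal: {E}⁺ = {E}; {A}⁺ = {A} — none reach the full schema.
Any other superkey contains one of these as a subset, so there are no further candidate keys.

{B}, {A, E}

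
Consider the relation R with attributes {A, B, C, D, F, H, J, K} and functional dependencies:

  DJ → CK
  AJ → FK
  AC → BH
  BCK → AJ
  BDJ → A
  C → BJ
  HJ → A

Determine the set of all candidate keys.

(C, D); (D, J)

Attribute D never appears on the right-hand side of any dependency, so D must belong to every candidate key.
{D}⁺ = {D}, which is not all of the schema, so we must add further attributes.
{C, D}⁺: C→BJ adds B, J; DJ→CK adds K; BCK→AJ adds A; AJ→FK adds F; AC→BH adds H → {A, B, C, D, F, H, J, K}. Minimal: {D}⁺ = {D}; {C}⁺ = {B, C, J} — none reach the full schema.
{D, J}⁺: DJ→CK adds C, K; C→BJ adds B; BCK→AJ adds A; AJ→FK adds F; AC→BH adds H → {A, B, C, D, F, H, J, K}. Minimal: {J}⁺ = {J}; {D}⁺ = {D} — none reach the full schema.
Any other superkey contains one of these as a subset, so there are no further candidate keys.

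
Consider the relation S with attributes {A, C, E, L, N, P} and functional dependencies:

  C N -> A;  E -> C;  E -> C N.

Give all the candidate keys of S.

{E, L, P}⁺: E→C adds C; E→CN adds N; CN→A adds A → {A, C, E, L, N, P}. Minimal: {L, P}⁺ = {L, P}; {E, P}⁺ = {A, C, E, N, P}; {E, L}⁺ = {A, C, E, L, N} — none reach the full schema.
No other minimal superkey exists.

(E, L, P)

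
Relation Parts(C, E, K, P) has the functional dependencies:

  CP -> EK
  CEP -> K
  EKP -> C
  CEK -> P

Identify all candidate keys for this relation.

{C, P}; {C, E, K}; {E, K, P}

{C, P}⁺: CP→EK adds E, K → {C, E, K, P}.
{C, E, K}⁺: CEK→P adds P → {C, E, K, P}.
{E, K, P}⁺: EKP→C adds C → {C, E, K, P}.
Any other superkey contains one of these as a subset, so there are no further candidate keys.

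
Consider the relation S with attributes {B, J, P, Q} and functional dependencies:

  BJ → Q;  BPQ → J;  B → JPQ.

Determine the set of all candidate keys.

Attribute B never appears on the right-hand side of any dependency, so B must belong to every candidate key.
{B}⁺ = {B, J, P, Q}, which is all of the schema, so {B} is the only candidate key.

B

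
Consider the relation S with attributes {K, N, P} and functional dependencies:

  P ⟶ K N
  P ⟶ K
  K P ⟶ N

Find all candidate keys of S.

{P}⁺: P→KN adds K, N → {K, N, P}.
No other minimal superkey exists.

P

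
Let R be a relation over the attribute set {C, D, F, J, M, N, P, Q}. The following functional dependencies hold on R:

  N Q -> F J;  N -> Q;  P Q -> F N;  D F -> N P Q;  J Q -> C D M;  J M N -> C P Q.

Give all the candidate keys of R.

{N}⁺: N→Q adds Q; NQ→FJ adds F, J; JQ→CDM adds C, D, M; JMN→CPQ adds P → {C, D, F, J, M, N, P, Q}.
{D, F}⁺: DF→NPQ adds N, P, Q; NQ→FJ adds J; JQ→CDM adds C, M → {C, D, F, J, M, N, P, Q}.
{P, Q}⁺: PQ→FN adds F, N; NQ→FJ adds J; JQ→CDM adds C, D, M → {C, D, F, J, M, N, P, Q}.
{F, J, Q}⁺: JQ→CDM adds C, D, M; DF→NPQ adds N, P → {C, D, F, J, M, N, P, Q}.
Any other superkey contains one of these as a subset, so there are no further candidate keys.

(N), (D, F), (P, Q), (F, J, Q)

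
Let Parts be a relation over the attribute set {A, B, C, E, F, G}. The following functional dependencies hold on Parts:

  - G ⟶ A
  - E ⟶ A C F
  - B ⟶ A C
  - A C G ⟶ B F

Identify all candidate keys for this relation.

Attributes E, G never appear on any right-hand side, so every candidate key must contain {E, G}.
{E, G}⁺ = {A, B, C, E, F, G}, which is all of the schema, so {E, G} is the only candidate key.

{E, G}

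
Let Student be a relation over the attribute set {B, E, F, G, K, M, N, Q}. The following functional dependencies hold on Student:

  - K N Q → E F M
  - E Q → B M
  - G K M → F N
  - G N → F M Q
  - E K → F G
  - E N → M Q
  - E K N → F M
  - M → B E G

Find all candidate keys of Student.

{K, M}, {E, K, N}, {E, K, Q}, {G, K, N}, {K, N, Q}

Attribute K never appears on the right-hand side of any dependency, so K must belong to every candidate key.
{K}⁺ = {K}, which is not all of the schema, so we must add further attributes.
{K, M}⁺: M→BEG adds B, E, G; GKM→FN adds F, N; GN→FMQ adds Q → {B, E, F, G, K, M, N, Q}. Minimal: {M}⁺ = {B, E, G, M}; {K}⁺ = {K} — none reach the full schema.
{E, K, N}⁺: EK→FG adds F, G; EN→MQ adds M, Q; M→BEG adds B → {B, E, F, G, K, M, N, Q}. Minimal: {K, N}⁺ = {K, N}; {E, N}⁺ = {B, E, F, G, M, N, Q}; {E, K}⁺ = {E, F, G, K} — none reach the full schema.
{E, K, Q}⁺: EQ→BM adds B, M; EK→FG adds F, G; GKM→FN adds N → {B, E, F, G, K, M, N, Q}. Minimal: {K, Q}⁺ = {K, Q}; {E, Q}⁺ = {B, E, G, M, Q}; {E, K}⁺ = {E, F, G, K} — none reach the full schema.
{G, K, N}⁺: GN→FMQ adds F, M, Q; M→BEG adds B, E → {B, E, F, G, K, M, N, Q}. Minimal: {K, N}⁺ = {K, N}; {G, N}⁺ = {B, E, F, G, M, N, Q}; {G, K}⁺ = {G, K} — none reach the full schema.
{K, N, Q}⁺: KNQ→EFM adds E, F, M; EQ→BM adds B; EK→FG adds G → {B, E, F, G, K, M, N, Q}. Minimal: {N, Q}⁺ = {N, Q}; {K, Q}⁺ = {K, Q}; {K, N}⁺ = {K, N} — none reach the full schema.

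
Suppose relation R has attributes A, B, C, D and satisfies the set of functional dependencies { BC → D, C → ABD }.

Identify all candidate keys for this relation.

Attribute C never appears on the right-hand side of any dependency, so C must belong to every candidate key.
{C}⁺ = {A, B, C, D}, which is all of the schema, so {C} is the only candidate key.

(C)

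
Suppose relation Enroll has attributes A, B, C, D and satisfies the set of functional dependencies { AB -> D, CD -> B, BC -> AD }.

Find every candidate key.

{B, C}, {C, D}

Attribute C never appears on the right-hand side of any dependency, so C must belong to every candidate key.
{C}⁺ = {C}, which is not all of the schema, so we must add further attributes.
{B, C}⁺: BC→AD adds A, D → {A, B, C, D}.
{C, D}⁺: CD→B adds B; BC→AD adds A → {A, B, C, D}.
Any other superkey contains one of these as a subset, so there are no further candidate keys.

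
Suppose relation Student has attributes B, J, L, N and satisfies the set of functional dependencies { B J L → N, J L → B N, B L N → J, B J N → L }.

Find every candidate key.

{J, L}⁺: JL→BN adds B, N → {B, J, L, N}. Minimal: {L}⁺ = {L}; {J}⁺ = {J} — none reach the full schema.
{B, J, N}⁺: BJN→L adds L → {B, J, L, N}. Minimal: {J, N}⁺ = {J, N}; {B, N}⁺ = {B, N}; {B, J}⁺ = {B, J} — none reach the full schema.
{B, L, N}⁺: BLN→J adds J → {B, J, L, N}. Minimal: {L, N}⁺ = {L, N}; {B, N}⁺ = {B, N}; {B, L}⁺ = {B, L} — none reach the full schema.
Any other superkey contains one of these as a subset, so there are no further candidate keys.

{J, L}, {B, J, N}, {B, L, N}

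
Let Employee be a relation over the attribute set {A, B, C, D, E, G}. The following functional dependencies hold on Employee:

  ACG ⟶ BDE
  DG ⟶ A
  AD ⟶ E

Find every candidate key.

{A, C, G}, {C, D, G}

Attributes C, G never appear on any right-hand side, so every candidate key must contain {C, G}.
{C, G}⁺ = {C, G}, which is not all of the schema, so we must add further attributes.
{A, C, G}⁺: ACG→BDE adds B, D, E → {A, B, C, D, E, G}.
{C, D, G}⁺: DG→A adds A; AD→E adds E; ACG→BDE adds B → {A, B, C, D, E, G}.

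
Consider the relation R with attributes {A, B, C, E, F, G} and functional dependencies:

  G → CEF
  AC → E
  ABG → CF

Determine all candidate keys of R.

(A, B, G)

Attributes A, B, G never appear on any right-hand side, so every candidate key must contain {A, B, G}.
{A, B, G}⁺ = {A, B, C, E, F, G}, which is all of the schema, so {A, B, G} is the only candidate key.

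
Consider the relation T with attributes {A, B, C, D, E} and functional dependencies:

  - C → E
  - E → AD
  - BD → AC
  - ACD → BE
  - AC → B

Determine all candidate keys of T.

{C}, {B, D}, {B, E}

{C}⁺: C→E adds E; E→AD adds A, D; ACD→BE adds B → {A, B, C, D, E}.
{B, D}⁺: BD→AC adds A, C; ACD→BE adds E → {A, B, C, D, E}.
{B, E}⁺: E→AD adds A, D; BD→AC adds C → {A, B, C, D, E}.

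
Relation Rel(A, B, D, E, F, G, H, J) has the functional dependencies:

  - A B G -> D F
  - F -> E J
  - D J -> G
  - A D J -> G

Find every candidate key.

{A, B, G, H}, {A, B, D, F, H}, {A, B, D, H, J}

Attributes A, B, H never appear on any right-hand side, so every candidate key must contain {A, B, H}.
{A, B, H}⁺ = {A, B, H}, which is not all of the schema, so we must add further attributes.
{A, B, G, H}⁺: ABG→DF adds D, F; F→EJ adds E, J → {A, B, D, E, F, G, H, J}. Minimal: {B, G, H}⁺ = {B, G, H}; {A, G, H}⁺ = {A, G, H}; {A, B, H}⁺ = {A, B, H}; … — none reach the full schema.
{A, B, D, F, H}⁺: F→EJ adds E, J; DJ→G adds G → {A, B, D, E, F, G, H, J}. Minimal: {B, D, F, H}⁺ = {B, D, E, F, G, H, J}; {A, D, F, H}⁺ = {A, D, E, F, G, H, J}; {A, B, F, H}⁺ = {A, B, E, F, H, J}; … — none reach the full schema.
{A, B, D, H, J}⁺: DJ→G adds G; ABG→DF adds F; F→EJ adds E → {A, B, D, E, F, G, H, J}. Minimal: {B, D, H, J}⁺ = {B, D, G, H, J}; {A, D, H, J}⁺ = {A, D, G, H, J}; {A, B, H, J}⁺ = {A, B, H, J}; … — none reach the full schema.
Any other superkey contains one of these as a subset, so there are no further candidate keys.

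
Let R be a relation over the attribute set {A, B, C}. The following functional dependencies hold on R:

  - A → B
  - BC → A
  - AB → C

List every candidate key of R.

(A); (B, C)

{A}⁺: A→B adds B; AB→C adds C → {A, B, C}.
{B, C}⁺: BC→A adds A → {A, B, C}. Minimal: {C}⁺ = {C}; {B}⁺ = {B} — none reach the full schema.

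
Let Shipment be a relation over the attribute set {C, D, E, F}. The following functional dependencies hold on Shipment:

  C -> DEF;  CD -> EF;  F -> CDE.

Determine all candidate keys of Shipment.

C, F

{C}⁺: C→DEF adds D, E, F → {C, D, E, F}.
{F}⁺: F→CDE adds C, D, E → {C, D, E, F}.
Any other superkey contains one of these as a subset, so there are no further candidate keys.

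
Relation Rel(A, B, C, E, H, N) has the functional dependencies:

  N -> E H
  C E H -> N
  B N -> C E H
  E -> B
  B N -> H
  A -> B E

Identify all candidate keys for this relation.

Attribute A never appears on the right-hand side of any dependency, so A must belong to every candidate key.
{A}⁺ = {A, B, E}, which is not all of the schema, so we must add further attributes.
{A, N}⁺: N→EH adds E, H; E→B adds B; BN→CEH adds C → {A, B, C, E, H, N}.
{A, C, H}⁺: A→BE adds B, E; CEH→N adds N → {A, B, C, E, H, N}.

{A, N}; {A, C, H}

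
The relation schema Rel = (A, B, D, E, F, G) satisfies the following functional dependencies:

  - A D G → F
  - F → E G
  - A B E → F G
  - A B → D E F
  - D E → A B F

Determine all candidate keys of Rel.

(A, B); (D, E); (D, F); (A, D, G)

{A, B}⁺: AB→DEF adds D, E, F; F→EG adds G → {A, B, D, E, F, G}. Minimal: {B}⁺ = {B}; {A}⁺ = {A} — none reach the full schema.
{D, E}⁺: DE→ABF adds A, B, F; F→EG adds G → {A, B, D, E, F, G}. Minimal: {E}⁺ = {E}; {D}⁺ = {D} — none reach the full schema.
{D, F}⁺: F→EG adds E, G; DE→ABF adds A, B → {A, B, D, E, F, G}. Minimal: {F}⁺ = {E, F, G}; {D}⁺ = {D} — none reach the full schema.
{A, D, G}⁺: ADG→F adds F; F→EG adds E; DE→ABF adds B → {A, B, D, E, F, G}. Minimal: {D, G}⁺ = {D, G}; {A, G}⁺ = {A, G}; {A, D}⁺ = {A, D} — none reach the full schema.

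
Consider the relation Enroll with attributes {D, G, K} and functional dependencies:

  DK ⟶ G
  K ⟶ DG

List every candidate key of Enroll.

Attribute K never appears on the right-hand side of any dependency, so K must belong to every candidate key.
{K}⁺ = {D, G, K}, which is all of the schema, so {K} is the only candidate key.

K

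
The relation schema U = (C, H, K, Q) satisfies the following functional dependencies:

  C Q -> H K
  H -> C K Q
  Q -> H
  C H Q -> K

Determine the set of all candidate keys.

(H); (Q)

{H}⁺: H→CKQ adds C, K, Q → {C, H, K, Q}.
{Q}⁺: Q→H adds H; H→CKQ adds C, K → {C, H, K, Q}.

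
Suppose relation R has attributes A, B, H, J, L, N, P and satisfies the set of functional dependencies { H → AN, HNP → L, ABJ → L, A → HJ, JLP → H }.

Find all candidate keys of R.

ABP, BHP, BJLP

{A, B, P}⁺: A→HJ adds H, J; H→AN adds N; HNP→L adds L → {A, B, H, J, L, N, P}.
{B, H, P}⁺: H→AN adds A, N; HNP→L adds L; A→HJ adds J → {A, B, H, J, L, N, P}.
{B, J, L, P}⁺: JLP→H adds H; H→AN adds A, N → {A, B, H, J, L, N, P}.
Any other superkey contains one of these as a subset, so there are no further candidate keys.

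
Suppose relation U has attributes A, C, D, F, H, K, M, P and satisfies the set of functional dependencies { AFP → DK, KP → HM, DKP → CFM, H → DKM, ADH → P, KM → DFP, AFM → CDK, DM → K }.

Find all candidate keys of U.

(A, H); (A, D, M); (A, F, M); (A, F, P); (A, K, M); (A, K, P)

Attribute A never appears on the right-hand side of any dependency, so A must belong to every candidate key.
{A}⁺ = {A}, which is not all of the schema, so we must add further attributes.
{A, H}⁺: H→DKM adds D, K, M; ADH→P adds P; KM→DFP adds F; AFM→CDK adds C → {A, C, D, F, H, K, M, P}. Minimal: {H}⁺ = {C, D, F, H, K, M, P}; {A}⁺ = {A} — none reach the full schema.
{A, D, M}⁺: DM→K adds K; KM→DFP adds F, P; AFM→CDK adds C; KP→HM adds H → {A, C, D, F, H, K, M, P}. Minimal: {D, M}⁺ = {C, D, F, H, K, M, P}; {A, M}⁺ = {A, M}; {A, D}⁺ = {A, D} — none reach the full schema.
{A, F, M}⁺: AFM→CDK adds C, D, K; KM→DFP adds P; KP→HM adds H → {A, C, D, F, H, K, M, P}. Minimal: {F, M}⁺ = {F, M}; {A, M}⁺ = {A, M}; {A, F}⁺ = {A, F} — none reach the full schema.
{A, F, P}⁺: AFP→DK adds D, K; KP→HM adds H, M; DKP→CFM adds C → {A, C, D, F, H, K, M, P}. Minimal: {F, P}⁺ = {F, P}; {A, P}⁺ = {A, P}; {A, F}⁺ = {A, F} — none reach the full schema.
{A, K, M}⁺: KM→DFP adds D, F, P; AFM→CDK adds C; KP→HM adds H → {A, C, D, F, H, K, M, P}. Minimal: {K, M}⁺ = {C, D, F, H, K, M, P}; {A, M}⁺ = {A, M}; {A, K}⁺ = {A, K} — none reach the full schema.
{A, K, P}⁺: KP→HM adds H, M; H→DKM adds D; KM→DFP adds F; AFM→CDK adds C → {A, C, D, F, H, K, M, P}. Minimal: {K, P}⁺ = {C, D, F, H, K, M, P}; {A, P}⁺ = {A, P}; {A, K}⁺ = {A, K} — none reach the full schema.
Any other superkey contains one of these as a subset, so there are no further candidate keys.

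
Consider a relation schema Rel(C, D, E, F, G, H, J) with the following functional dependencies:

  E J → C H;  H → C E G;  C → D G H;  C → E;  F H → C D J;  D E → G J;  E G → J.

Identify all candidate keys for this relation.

Attribute F never appears on the right-hand side of any dependency, so F must belong to every candidate key.
{F}⁺ = {F}, which is not all of the schema, so we must add further attributes.
{C, F}⁺: C→DGH adds D, G, H; C→E adds E; FH→CDJ adds J → {C, D, E, F, G, H, J}. Minimal: {F}⁺ = {F}; {C}⁺ = {C, D, E, G, H, J} — none reach the full schema.
{F, H}⁺: H→CEG adds C, E, G; C→DGH adds D; FH→CDJ adds J → {C, D, E, F, G, H, J}. Minimal: {H}⁺ = {C, D, E, G, H, J}; {F}⁺ = {F} — none reach the full schema.
{D, E, F}⁺: DE→GJ adds G, J; EJ→CH adds C, H → {C, D, E, F, G, H, J}. Minimal: {E, F}⁺ = {E, F}; {D, F}⁺ = {D, F}; {D, E}⁺ = {C, D, E, G, H, J} — none reach the full schema.
{E, F, G}⁺: EG→J adds J; EJ→CH adds C, H; C→DGH adds D → {C, D, E, F, G, H, J}. Minimal: {F, G}⁺ = {F, G}; {E, G}⁺ = {C, D, E, G, H, J}; {E, F}⁺ = {E, F} — none reach the full schema.
{E, F, J}⁺: EJ→CH adds C, H; H→CEG adds G; C→DGH adds D → {C, D, E, F, G, H, J}. Minimal: {F, J}⁺ = {F, J}; {E, J}⁺ = {C, D, E, G, H, J}; {E, F}⁺ = {E, F} — none reach the full schema.
Any other superkey contains one of these as a subset, so there are no further candidate keys.

CF, FH, DEF, EFG, EFJ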